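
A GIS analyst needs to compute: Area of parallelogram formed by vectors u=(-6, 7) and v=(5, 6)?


|u x v| = |(-6)*6 - 7*5|
= |(-36) - 35| = 71

71


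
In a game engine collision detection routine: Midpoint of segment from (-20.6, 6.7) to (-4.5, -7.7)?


M = (((-20.6)+(-4.5))/2, (6.7+(-7.7))/2)
= (-12.55, -0.5)

(-12.55, -0.5)


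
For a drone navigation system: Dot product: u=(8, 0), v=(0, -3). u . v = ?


u . v = u_x*v_x + u_y*v_y = 8*0 + 0*(-3)
= 0 + 0 = 0

0


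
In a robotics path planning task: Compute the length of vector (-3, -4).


|u| = sqrt((-3)^2 + (-4)^2) = sqrt(25) = 5

5


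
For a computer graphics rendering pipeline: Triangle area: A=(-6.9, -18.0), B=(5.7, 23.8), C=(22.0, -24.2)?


Area = |x_A(y_B-y_C) + x_B(y_C-y_A) + x_C(y_A-y_B)|/2
= |(-331.2) + (-35.34) + (-919.6)|/2
= 1286.14/2 = 643.07

643.07


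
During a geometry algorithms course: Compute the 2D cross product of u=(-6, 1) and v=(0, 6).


u x v = u_x*v_y - u_y*v_x = (-6)*6 - 1*0
= (-36) - 0 = -36

-36


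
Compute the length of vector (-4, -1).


|u| = sqrt((-4)^2 + (-1)^2) = sqrt(17) = 4.1231

4.1231


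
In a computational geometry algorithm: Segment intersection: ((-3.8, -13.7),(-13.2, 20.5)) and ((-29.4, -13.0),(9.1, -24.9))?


Cross products: d1=277.69, d2=1482.53, d3=868.94, d4=-335.9
d1*d2 < 0 and d3*d4 < 0? no

No, they don't intersect


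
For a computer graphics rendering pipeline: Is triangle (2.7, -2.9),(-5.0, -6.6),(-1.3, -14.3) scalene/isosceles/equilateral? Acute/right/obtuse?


Side lengths squared: AB^2=72.98, BC^2=72.98, CA^2=145.96
Sorted: [72.98, 72.98, 145.96]
By sides: Isosceles, By angles: Right

Isosceles, Right


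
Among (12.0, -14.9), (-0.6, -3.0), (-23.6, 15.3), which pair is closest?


d(P0,P1) = 17.3312, d(P0,P2) = 46.684, d(P1,P2) = 29.392
Closest: P0 and P1

Closest pair: (12.0, -14.9) and (-0.6, -3.0), distance = 17.3312


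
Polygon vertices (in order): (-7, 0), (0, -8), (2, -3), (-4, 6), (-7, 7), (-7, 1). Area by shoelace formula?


Shoelace sum: ((-7)*(-8) - 0*0) + (0*(-3) - 2*(-8)) + (2*6 - (-4)*(-3)) + ((-4)*7 - (-7)*6) + ((-7)*1 - (-7)*7) + ((-7)*0 - (-7)*1)
= 135
Area = |135|/2 = 67.5

67.5


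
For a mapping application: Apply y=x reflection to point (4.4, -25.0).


Reflection over y=x: (x,y) -> (y,x)
(4.4, -25) -> (-25, 4.4)

(-25, 4.4)


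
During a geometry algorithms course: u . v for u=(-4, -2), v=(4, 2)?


u . v = u_x*v_x + u_y*v_y = (-4)*4 + (-2)*2
= (-16) + (-4) = -20

-20


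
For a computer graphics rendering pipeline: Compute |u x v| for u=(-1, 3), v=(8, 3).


|u x v| = |(-1)*3 - 3*8|
= |(-3) - 24| = 27

27


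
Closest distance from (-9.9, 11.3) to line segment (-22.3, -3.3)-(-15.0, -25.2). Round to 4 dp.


Project P onto AB: t = 0 (clamped to [0,1])
Closest point on segment: (-22.3, -3.3)
Distance: 19.1552

19.1552


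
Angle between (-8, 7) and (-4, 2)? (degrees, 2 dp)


u.v = 46, |u| = sqrt(113) = 10.6301, |v| = sqrt(20) = 4.4721
cos(theta) = u.v/(|u||v|) = 46/sqrt(2260) = 0.967617
theta = acos(0.967617) = 14.62 degrees

14.62 degrees


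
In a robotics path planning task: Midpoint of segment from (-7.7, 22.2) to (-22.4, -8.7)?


M = (((-7.7)+(-22.4))/2, (22.2+(-8.7))/2)
= (-15.05, 6.75)

(-15.05, 6.75)


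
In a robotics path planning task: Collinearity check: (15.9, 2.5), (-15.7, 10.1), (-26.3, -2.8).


Cross product: ((-15.7)-15.9)*((-2.8)-2.5) - (10.1-2.5)*((-26.3)-15.9)
= 488.2

No, not collinear


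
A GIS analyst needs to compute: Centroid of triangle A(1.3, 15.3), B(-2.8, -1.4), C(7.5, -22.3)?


Centroid = ((x_A+x_B+x_C)/3, (y_A+y_B+y_C)/3)
= ((1.3+(-2.8)+7.5)/3, (15.3+(-1.4)+(-22.3))/3)
= (2, -2.8)

(2, -2.8)


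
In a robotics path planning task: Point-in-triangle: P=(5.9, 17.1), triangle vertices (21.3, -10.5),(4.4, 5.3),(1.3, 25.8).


Cross products: AB x AP = -223.12, BC x BP = -67.33, CA x CP = -7.02
All same sign? yes

Yes, inside


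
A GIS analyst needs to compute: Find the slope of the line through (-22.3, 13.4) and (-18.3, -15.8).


slope = (y2-y1)/(x2-x1) = ((-15.8)-13.4)/((-18.3)-(-22.3)) = (-29.2)/4 = -7.3

-7.3


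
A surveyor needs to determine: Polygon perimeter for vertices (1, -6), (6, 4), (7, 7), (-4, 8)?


Sides: (1, -6)->(6, 4): sqrt(125) = 11.18034, (6, 4)->(7, 7): sqrt(10) = 3.162278, (7, 7)->(-4, 8): sqrt(122) = 11.045361, (-4, 8)->(1, -6): sqrt(221) = 14.866069
Sum = 40.254048
Perimeter = 40.254

40.254


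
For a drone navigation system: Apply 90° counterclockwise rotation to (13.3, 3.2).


90° CCW: (x,y) -> (-y, x)
(13.3,3.2) -> (-3.2, 13.3)

(-3.2, 13.3)


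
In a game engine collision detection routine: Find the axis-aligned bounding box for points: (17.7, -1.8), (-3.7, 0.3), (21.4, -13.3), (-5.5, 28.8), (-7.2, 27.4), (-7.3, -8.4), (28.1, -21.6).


x range: [-7.3, 28.1]
y range: [-21.6, 28.8]
Bounding box: (-7.3,-21.6) to (28.1,28.8)

(-7.3,-21.6) to (28.1,28.8)


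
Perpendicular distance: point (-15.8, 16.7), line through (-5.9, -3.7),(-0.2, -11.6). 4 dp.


|cross product| = 38.07
|line direction| = sqrt(94.9) = 9.7417
Distance = 38.07/sqrt(94.9) = 3.908

3.908


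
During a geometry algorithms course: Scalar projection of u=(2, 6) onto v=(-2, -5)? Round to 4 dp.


u.v = -34, |v| = sqrt(29) = 5.3852
Scalar projection = u.v / |v| = -34 / sqrt(29) = -6.3136

-6.3136


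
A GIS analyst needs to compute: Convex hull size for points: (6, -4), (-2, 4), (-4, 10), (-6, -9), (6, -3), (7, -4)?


Convex hull vertices (CCW): (-6, -9), (7, -4), (-4, 10)
Count = 3

3


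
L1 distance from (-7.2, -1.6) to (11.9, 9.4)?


|(-7.2)-11.9| + |(-1.6)-9.4| = 19.1 + 11 = 30.1

30.1


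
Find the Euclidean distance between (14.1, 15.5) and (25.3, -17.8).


dx=11.2, dy=-33.3
d^2 = 11.2^2 + (-33.3)^2 = 1234.33
d = sqrt(1234.33) = 35.133

35.133


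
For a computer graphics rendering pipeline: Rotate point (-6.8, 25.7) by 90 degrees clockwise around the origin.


90° CW: (x,y) -> (y, -x)
(-6.8,25.7) -> (25.7, 6.8)

(25.7, 6.8)


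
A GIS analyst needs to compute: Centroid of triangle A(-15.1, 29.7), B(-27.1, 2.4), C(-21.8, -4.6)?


Centroid = ((x_A+x_B+x_C)/3, (y_A+y_B+y_C)/3)
= (((-15.1)+(-27.1)+(-21.8))/3, (29.7+2.4+(-4.6))/3)
= (-21.3333, 9.1667)

(-21.3333, 9.1667)


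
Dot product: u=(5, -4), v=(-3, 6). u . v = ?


u . v = u_x*v_x + u_y*v_y = 5*(-3) + (-4)*6
= (-15) + (-24) = -39

-39


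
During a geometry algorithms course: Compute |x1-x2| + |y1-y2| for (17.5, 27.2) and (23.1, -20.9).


|17.5-23.1| + |27.2-(-20.9)| = 5.6 + 48.1 = 53.7

53.7


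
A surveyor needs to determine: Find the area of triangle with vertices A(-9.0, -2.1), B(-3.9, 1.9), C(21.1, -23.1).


Area = |x_A(y_B-y_C) + x_B(y_C-y_A) + x_C(y_A-y_B)|/2
= |(-225) + 81.9 + (-84.4)|/2
= 227.5/2 = 113.75

113.75


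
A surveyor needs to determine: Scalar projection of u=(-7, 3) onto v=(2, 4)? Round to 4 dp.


u.v = -2, |v| = sqrt(20) = 4.4721
Scalar projection = u.v / |v| = -2 / sqrt(20) = -0.4472

-0.4472


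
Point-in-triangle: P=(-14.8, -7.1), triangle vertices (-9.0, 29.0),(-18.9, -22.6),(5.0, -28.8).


Cross products: AB x AP = 58.11, BC x BP = 395.87, CA x CP = 840.64
All same sign? yes

Yes, inside


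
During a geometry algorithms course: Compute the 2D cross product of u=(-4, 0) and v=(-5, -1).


u x v = u_x*v_y - u_y*v_x = (-4)*(-1) - 0*(-5)
= 4 - 0 = 4

4


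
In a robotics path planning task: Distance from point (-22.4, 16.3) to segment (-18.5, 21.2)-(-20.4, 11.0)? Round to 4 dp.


Project P onto AB: t = 0.5331 (clamped to [0,1])
Closest point on segment: (-19.5129, 15.7622)
Distance: 2.9367

2.9367


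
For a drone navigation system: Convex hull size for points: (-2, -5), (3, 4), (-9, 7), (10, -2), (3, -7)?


Convex hull vertices (CCW): (-9, 7), (-2, -5), (3, -7), (10, -2), (3, 4)
Count = 5

5


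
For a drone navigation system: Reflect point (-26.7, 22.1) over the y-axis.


Reflection over y-axis: (x,y) -> (-x,y)
(-26.7, 22.1) -> (26.7, 22.1)

(26.7, 22.1)


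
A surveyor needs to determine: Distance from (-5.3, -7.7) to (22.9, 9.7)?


dx=28.2, dy=17.4
d^2 = 28.2^2 + 17.4^2 = 1098
d = sqrt(1098) = 33.1361

33.1361


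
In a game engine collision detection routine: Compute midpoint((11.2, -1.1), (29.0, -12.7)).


M = ((11.2+29)/2, ((-1.1)+(-12.7))/2)
= (20.1, -6.9)

(20.1, -6.9)


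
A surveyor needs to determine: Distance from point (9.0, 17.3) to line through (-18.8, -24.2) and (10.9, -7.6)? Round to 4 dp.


|cross product| = 771.07
|line direction| = sqrt(1157.65) = 34.0243
Distance = 771.07/sqrt(1157.65) = 22.6624

22.6624


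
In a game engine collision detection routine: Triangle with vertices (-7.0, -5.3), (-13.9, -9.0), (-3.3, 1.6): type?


Side lengths squared: AB^2=61.3, BC^2=224.72, CA^2=61.3
Sorted: [61.3, 61.3, 224.72]
By sides: Isosceles, By angles: Obtuse

Isosceles, Obtuse


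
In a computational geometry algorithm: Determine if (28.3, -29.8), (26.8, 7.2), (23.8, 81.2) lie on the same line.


Cross product: (26.8-28.3)*(81.2-(-29.8)) - (7.2-(-29.8))*(23.8-28.3)
= 0

Yes, collinear


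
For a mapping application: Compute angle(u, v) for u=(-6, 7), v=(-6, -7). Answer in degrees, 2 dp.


u.v = -13, |u| = sqrt(85) = 9.2195, |v| = sqrt(85) = 9.2195
cos(theta) = u.v/(|u||v|) = -13/sqrt(7225) = -0.152941
theta = acos(-0.152941) = 98.8 degrees

98.8 degrees


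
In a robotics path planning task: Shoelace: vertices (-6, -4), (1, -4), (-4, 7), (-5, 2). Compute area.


Shoelace sum: ((-6)*(-4) - 1*(-4)) + (1*7 - (-4)*(-4)) + ((-4)*2 - (-5)*7) + ((-5)*(-4) - (-6)*2)
= 78
Area = |78|/2 = 39

39


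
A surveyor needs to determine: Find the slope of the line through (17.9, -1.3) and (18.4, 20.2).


slope = (y2-y1)/(x2-x1) = (20.2-(-1.3))/(18.4-17.9) = 21.5/0.5 = 43

43


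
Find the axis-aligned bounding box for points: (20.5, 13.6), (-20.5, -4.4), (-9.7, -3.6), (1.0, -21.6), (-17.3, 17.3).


x range: [-20.5, 20.5]
y range: [-21.6, 17.3]
Bounding box: (-20.5,-21.6) to (20.5,17.3)

(-20.5,-21.6) to (20.5,17.3)


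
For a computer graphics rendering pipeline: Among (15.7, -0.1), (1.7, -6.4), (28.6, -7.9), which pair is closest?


d(P0,P1) = 15.3522, d(P0,P2) = 15.0748, d(P1,P2) = 26.9418
Closest: P0 and P2

Closest pair: (15.7, -0.1) and (28.6, -7.9), distance = 15.0748


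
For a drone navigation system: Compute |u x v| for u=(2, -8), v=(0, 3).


|u x v| = |2*3 - (-8)*0|
= |6 - 0| = 6

6


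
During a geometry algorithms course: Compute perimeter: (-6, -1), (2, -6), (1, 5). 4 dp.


Sides: (-6, -1)->(2, -6): sqrt(89) = 9.433981, (2, -6)->(1, 5): sqrt(122) = 11.045361, (1, 5)->(-6, -1): sqrt(85) = 9.219544
Sum = 29.698886
Perimeter = 29.6989

29.6989


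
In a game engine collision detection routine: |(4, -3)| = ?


|u| = sqrt(4^2 + (-3)^2) = sqrt(25) = 5

5


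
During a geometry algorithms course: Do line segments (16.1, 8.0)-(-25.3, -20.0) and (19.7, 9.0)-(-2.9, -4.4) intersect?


Cross products: d1=-25.64, d2=52.4, d3=59.4, d4=-18.64
d1*d2 < 0 and d3*d4 < 0? yes

Yes, they intersect


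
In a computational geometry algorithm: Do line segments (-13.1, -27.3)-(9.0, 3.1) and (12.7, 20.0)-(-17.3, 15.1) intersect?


Cross products: d1=1292.58, d2=488.87, d3=261.01, d4=1064.72
d1*d2 < 0 and d3*d4 < 0? no

No, they don't intersect


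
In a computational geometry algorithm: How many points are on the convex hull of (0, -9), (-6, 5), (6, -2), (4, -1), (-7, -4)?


Convex hull vertices (CCW): (-7, -4), (0, -9), (6, -2), (-6, 5)
Count = 4

4


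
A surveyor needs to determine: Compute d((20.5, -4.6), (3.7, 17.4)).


dx=-16.8, dy=22
d^2 = (-16.8)^2 + 22^2 = 766.24
d = sqrt(766.24) = 27.681

27.681


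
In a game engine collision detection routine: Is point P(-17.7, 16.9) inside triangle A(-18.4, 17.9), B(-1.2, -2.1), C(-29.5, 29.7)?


Cross products: AB x AP = -3.2, BC x BP = -13, CA x CP = -2.84
All same sign? yes

Yes, inside


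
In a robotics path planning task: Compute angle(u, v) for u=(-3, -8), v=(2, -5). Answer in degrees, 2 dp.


u.v = 34, |u| = sqrt(73) = 8.544, |v| = sqrt(29) = 5.3852
cos(theta) = u.v/(|u||v|) = 34/sqrt(2117) = 0.738956
theta = acos(0.738956) = 42.36 degrees

42.36 degrees


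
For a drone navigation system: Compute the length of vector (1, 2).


|u| = sqrt(1^2 + 2^2) = sqrt(5) = 2.2361

2.2361


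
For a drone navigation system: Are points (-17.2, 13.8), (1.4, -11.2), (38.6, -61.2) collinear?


Cross product: (1.4-(-17.2))*((-61.2)-13.8) - ((-11.2)-13.8)*(38.6-(-17.2))
= 0

Yes, collinear


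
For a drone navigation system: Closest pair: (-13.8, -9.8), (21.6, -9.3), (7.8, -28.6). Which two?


d(P0,P1) = 35.4035, d(P0,P2) = 28.6356, d(P1,P2) = 23.7261
Closest: P1 and P2

Closest pair: (21.6, -9.3) and (7.8, -28.6), distance = 23.7261


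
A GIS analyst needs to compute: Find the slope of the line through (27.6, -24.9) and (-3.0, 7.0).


slope = (y2-y1)/(x2-x1) = (7-(-24.9))/((-3)-27.6) = 31.9/(-30.6) = -1.0425

-1.0425


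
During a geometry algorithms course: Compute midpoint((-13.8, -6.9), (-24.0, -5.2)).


M = (((-13.8)+(-24))/2, ((-6.9)+(-5.2))/2)
= (-18.9, -6.05)

(-18.9, -6.05)


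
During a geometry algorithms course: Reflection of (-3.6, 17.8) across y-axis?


Reflection over y-axis: (x,y) -> (-x,y)
(-3.6, 17.8) -> (3.6, 17.8)

(3.6, 17.8)


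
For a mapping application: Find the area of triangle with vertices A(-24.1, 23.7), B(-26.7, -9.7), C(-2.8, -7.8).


Area = |x_A(y_B-y_C) + x_B(y_C-y_A) + x_C(y_A-y_B)|/2
= |45.79 + 841.05 + (-93.52)|/2
= 793.32/2 = 396.66

396.66


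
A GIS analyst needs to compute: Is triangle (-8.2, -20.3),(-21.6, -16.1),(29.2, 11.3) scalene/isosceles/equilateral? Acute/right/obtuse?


Side lengths squared: AB^2=197.2, BC^2=3331.4, CA^2=2397.32
Sorted: [197.2, 2397.32, 3331.4]
By sides: Scalene, By angles: Obtuse

Scalene, Obtuse


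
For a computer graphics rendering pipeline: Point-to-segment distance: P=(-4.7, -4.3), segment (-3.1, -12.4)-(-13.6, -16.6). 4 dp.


Project P onto AB: t = 0 (clamped to [0,1])
Closest point on segment: (-3.1, -12.4)
Distance: 8.2565

8.2565


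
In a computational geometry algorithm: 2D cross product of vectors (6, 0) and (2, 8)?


u x v = u_x*v_y - u_y*v_x = 6*8 - 0*2
= 48 - 0 = 48

48


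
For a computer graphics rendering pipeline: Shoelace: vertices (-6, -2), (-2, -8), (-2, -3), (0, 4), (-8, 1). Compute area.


Shoelace sum: ((-6)*(-8) - (-2)*(-2)) + ((-2)*(-3) - (-2)*(-8)) + ((-2)*4 - 0*(-3)) + (0*1 - (-8)*4) + ((-8)*(-2) - (-6)*1)
= 80
Area = |80|/2 = 40

40


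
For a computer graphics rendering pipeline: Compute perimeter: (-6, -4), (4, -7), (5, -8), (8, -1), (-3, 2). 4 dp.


Sides: (-6, -4)->(4, -7): sqrt(109) = 10.440307, (4, -7)->(5, -8): sqrt(2) = 1.414214, (5, -8)->(8, -1): sqrt(58) = 7.615773, (8, -1)->(-3, 2): sqrt(130) = 11.401754, (-3, 2)->(-6, -4): sqrt(45) = 6.708204
Sum = 37.580252
Perimeter = 37.5803

37.5803


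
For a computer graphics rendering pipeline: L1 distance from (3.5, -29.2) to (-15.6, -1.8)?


|3.5-(-15.6)| + |(-29.2)-(-1.8)| = 19.1 + 27.4 = 46.5

46.5


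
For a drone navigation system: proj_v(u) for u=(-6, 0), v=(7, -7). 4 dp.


u.v = -42, |v| = sqrt(98) = 9.8995
Scalar projection = u.v / |v| = -42 / sqrt(98) = -4.2426

-4.2426


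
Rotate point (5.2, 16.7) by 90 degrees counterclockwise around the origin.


90° CCW: (x,y) -> (-y, x)
(5.2,16.7) -> (-16.7, 5.2)

(-16.7, 5.2)


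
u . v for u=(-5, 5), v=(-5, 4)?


u . v = u_x*v_x + u_y*v_y = (-5)*(-5) + 5*4
= 25 + 20 = 45

45


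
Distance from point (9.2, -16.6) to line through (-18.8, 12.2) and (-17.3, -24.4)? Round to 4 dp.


|cross product| = 981.6
|line direction| = sqrt(1341.81) = 36.6307
Distance = 981.6/sqrt(1341.81) = 26.7972

26.7972


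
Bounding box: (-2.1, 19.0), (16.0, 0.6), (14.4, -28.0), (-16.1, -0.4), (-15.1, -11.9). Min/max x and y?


x range: [-16.1, 16]
y range: [-28, 19]
Bounding box: (-16.1,-28) to (16,19)

(-16.1,-28) to (16,19)


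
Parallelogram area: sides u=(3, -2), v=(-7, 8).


|u x v| = |3*8 - (-2)*(-7)|
= |24 - 14| = 10

10


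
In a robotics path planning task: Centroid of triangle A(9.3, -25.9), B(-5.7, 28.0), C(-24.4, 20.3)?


Centroid = ((x_A+x_B+x_C)/3, (y_A+y_B+y_C)/3)
= ((9.3+(-5.7)+(-24.4))/3, ((-25.9)+28+20.3)/3)
= (-6.9333, 7.4667)

(-6.9333, 7.4667)


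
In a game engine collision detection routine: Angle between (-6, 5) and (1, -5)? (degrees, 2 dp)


u.v = -31, |u| = sqrt(61) = 7.8102, |v| = sqrt(26) = 5.099
cos(theta) = u.v/(|u||v|) = -31/sqrt(1586) = -0.778413
theta = acos(-0.778413) = 141.12 degrees

141.12 degrees


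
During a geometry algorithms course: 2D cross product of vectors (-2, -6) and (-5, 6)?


u x v = u_x*v_y - u_y*v_x = (-2)*6 - (-6)*(-5)
= (-12) - 30 = -42

-42


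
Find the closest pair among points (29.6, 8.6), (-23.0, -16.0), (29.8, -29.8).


d(P0,P1) = 58.0682, d(P0,P2) = 38.4005, d(P1,P2) = 54.5736
Closest: P0 and P2

Closest pair: (29.6, 8.6) and (29.8, -29.8), distance = 38.4005


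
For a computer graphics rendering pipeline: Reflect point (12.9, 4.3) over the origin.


Reflection over origin: (x,y) -> (-x,-y)
(12.9, 4.3) -> (-12.9, -4.3)

(-12.9, -4.3)


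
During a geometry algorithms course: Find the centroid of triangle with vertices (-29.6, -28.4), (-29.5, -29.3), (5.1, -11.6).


Centroid = ((x_A+x_B+x_C)/3, (y_A+y_B+y_C)/3)
= (((-29.6)+(-29.5)+5.1)/3, ((-28.4)+(-29.3)+(-11.6))/3)
= (-18, -23.1)

(-18, -23.1)


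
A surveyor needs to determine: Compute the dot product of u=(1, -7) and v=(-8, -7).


u . v = u_x*v_x + u_y*v_y = 1*(-8) + (-7)*(-7)
= (-8) + 49 = 41

41


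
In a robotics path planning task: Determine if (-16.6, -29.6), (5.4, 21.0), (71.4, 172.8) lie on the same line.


Cross product: (5.4-(-16.6))*(172.8-(-29.6)) - (21-(-29.6))*(71.4-(-16.6))
= 0

Yes, collinear


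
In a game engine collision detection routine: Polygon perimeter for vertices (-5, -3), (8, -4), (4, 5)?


Sides: (-5, -3)->(8, -4): sqrt(170) = 13.038405, (8, -4)->(4, 5): sqrt(97) = 9.848858, (4, 5)->(-5, -3): sqrt(145) = 12.041595
Sum = 34.928858
Perimeter = 34.9289

34.9289


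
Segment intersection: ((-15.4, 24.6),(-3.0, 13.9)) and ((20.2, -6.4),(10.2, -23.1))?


Cross products: d1=-904.52, d2=-590.44, d3=-3.48, d4=-317.56
d1*d2 < 0 and d3*d4 < 0? no

No, they don't intersect


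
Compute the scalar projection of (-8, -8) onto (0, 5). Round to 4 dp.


u.v = -40, |v| = sqrt(25) = 5
Scalar projection = u.v / |v| = -40 / sqrt(25) = -8

-8


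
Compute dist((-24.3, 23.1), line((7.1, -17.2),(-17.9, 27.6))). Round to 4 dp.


|cross product| = 399.22
|line direction| = sqrt(2632.04) = 51.3034
Distance = 399.22/sqrt(2632.04) = 7.7815

7.7815


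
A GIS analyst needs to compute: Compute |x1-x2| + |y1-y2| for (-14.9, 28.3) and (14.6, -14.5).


|(-14.9)-14.6| + |28.3-(-14.5)| = 29.5 + 42.8 = 72.3

72.3


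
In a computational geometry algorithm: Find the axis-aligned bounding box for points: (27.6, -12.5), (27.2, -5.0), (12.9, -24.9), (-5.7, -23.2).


x range: [-5.7, 27.6]
y range: [-24.9, -5]
Bounding box: (-5.7,-24.9) to (27.6,-5)

(-5.7,-24.9) to (27.6,-5)


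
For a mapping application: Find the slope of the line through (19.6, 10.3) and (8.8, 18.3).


slope = (y2-y1)/(x2-x1) = (18.3-10.3)/(8.8-19.6) = 8/(-10.8) = -0.7407

-0.7407


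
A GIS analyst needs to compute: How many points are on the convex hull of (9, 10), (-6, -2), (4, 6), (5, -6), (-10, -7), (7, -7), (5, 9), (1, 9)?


Convex hull vertices (CCW): (-10, -7), (7, -7), (9, 10), (1, 9)
Count = 4

4


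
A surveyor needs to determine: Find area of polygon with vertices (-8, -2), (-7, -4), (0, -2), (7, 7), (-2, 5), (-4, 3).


Shoelace sum: ((-8)*(-4) - (-7)*(-2)) + ((-7)*(-2) - 0*(-4)) + (0*7 - 7*(-2)) + (7*5 - (-2)*7) + ((-2)*3 - (-4)*5) + ((-4)*(-2) - (-8)*3)
= 141
Area = |141|/2 = 70.5

70.5


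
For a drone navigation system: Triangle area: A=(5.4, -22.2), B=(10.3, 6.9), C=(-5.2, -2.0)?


Area = |x_A(y_B-y_C) + x_B(y_C-y_A) + x_C(y_A-y_B)|/2
= |48.06 + 208.06 + 151.32|/2
= 407.44/2 = 203.72

203.72


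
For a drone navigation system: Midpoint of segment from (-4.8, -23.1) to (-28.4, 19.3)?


M = (((-4.8)+(-28.4))/2, ((-23.1)+19.3)/2)
= (-16.6, -1.9)

(-16.6, -1.9)


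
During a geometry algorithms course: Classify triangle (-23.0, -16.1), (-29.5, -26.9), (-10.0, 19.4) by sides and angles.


Side lengths squared: AB^2=158.89, BC^2=2523.94, CA^2=1429.25
Sorted: [158.89, 1429.25, 2523.94]
By sides: Scalene, By angles: Obtuse

Scalene, Obtuse


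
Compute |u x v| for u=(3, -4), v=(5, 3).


|u x v| = |3*3 - (-4)*5|
= |9 - (-20)| = 29

29


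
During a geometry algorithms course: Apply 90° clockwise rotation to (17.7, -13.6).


90° CW: (x,y) -> (y, -x)
(17.7,-13.6) -> (-13.6, -17.7)

(-13.6, -17.7)


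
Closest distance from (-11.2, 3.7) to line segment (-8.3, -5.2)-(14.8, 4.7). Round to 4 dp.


Project P onto AB: t = 0.0334 (clamped to [0,1])
Closest point on segment: (-7.5276, -4.869)
Distance: 9.3228

9.3228


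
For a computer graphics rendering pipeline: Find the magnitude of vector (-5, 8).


|u| = sqrt((-5)^2 + 8^2) = sqrt(89) = 9.434

9.434


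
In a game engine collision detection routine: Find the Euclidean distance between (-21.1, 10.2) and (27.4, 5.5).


dx=48.5, dy=-4.7
d^2 = 48.5^2 + (-4.7)^2 = 2374.34
d = sqrt(2374.34) = 48.7272

48.7272


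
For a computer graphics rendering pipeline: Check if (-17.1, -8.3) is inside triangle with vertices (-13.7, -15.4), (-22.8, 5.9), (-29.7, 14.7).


Cross products: AB x AP = 7.81, BC x BP = 47.82, CA x CP = 11.26
All same sign? yes

Yes, inside


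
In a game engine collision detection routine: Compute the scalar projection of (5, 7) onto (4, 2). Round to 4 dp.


u.v = 34, |v| = sqrt(20) = 4.4721
Scalar projection = u.v / |v| = 34 / sqrt(20) = 7.6026

7.6026


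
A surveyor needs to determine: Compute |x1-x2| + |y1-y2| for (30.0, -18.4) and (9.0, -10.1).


|30-9| + |(-18.4)-(-10.1)| = 21 + 8.3 = 29.3

29.3


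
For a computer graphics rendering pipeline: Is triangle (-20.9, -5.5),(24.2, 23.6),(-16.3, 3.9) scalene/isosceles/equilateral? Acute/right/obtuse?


Side lengths squared: AB^2=2880.82, BC^2=2028.34, CA^2=109.52
Sorted: [109.52, 2028.34, 2880.82]
By sides: Scalene, By angles: Obtuse

Scalene, Obtuse


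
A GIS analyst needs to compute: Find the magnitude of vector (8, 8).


|u| = sqrt(8^2 + 8^2) = sqrt(128) = 11.3137

11.3137


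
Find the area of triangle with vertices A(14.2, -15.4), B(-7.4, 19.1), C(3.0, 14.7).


Area = |x_A(y_B-y_C) + x_B(y_C-y_A) + x_C(y_A-y_B)|/2
= |62.48 + (-222.74) + (-103.5)|/2
= 263.76/2 = 131.88

131.88


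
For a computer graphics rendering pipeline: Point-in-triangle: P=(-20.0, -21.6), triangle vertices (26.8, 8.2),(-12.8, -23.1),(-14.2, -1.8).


Cross products: AB x AP = -284.76, BC x BP = 151.26, CA x CP = -753.8
All same sign? no

No, outside


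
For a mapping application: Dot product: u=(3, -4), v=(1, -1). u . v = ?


u . v = u_x*v_x + u_y*v_y = 3*1 + (-4)*(-1)
= 3 + 4 = 7

7


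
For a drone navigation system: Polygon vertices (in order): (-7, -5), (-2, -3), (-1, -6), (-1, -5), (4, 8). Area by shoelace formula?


Shoelace sum: ((-7)*(-3) - (-2)*(-5)) + ((-2)*(-6) - (-1)*(-3)) + ((-1)*(-5) - (-1)*(-6)) + ((-1)*8 - 4*(-5)) + (4*(-5) - (-7)*8)
= 67
Area = |67|/2 = 33.5

33.5


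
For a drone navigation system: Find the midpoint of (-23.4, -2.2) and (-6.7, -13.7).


M = (((-23.4)+(-6.7))/2, ((-2.2)+(-13.7))/2)
= (-15.05, -7.95)

(-15.05, -7.95)


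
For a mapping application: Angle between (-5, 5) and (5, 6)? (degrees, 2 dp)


u.v = 5, |u| = sqrt(50) = 7.0711, |v| = sqrt(61) = 7.8102
cos(theta) = u.v/(|u||v|) = 5/sqrt(3050) = 0.090536
theta = acos(0.090536) = 84.81 degrees

84.81 degrees


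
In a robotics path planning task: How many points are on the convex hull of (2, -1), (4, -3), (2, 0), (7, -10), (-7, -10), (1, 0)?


Convex hull vertices (CCW): (-7, -10), (7, -10), (4, -3), (2, 0), (1, 0)
Count = 5

5


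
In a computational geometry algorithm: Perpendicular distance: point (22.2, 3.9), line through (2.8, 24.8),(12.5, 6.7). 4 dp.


|cross product| = 148.41
|line direction| = sqrt(421.7) = 20.5353
Distance = 148.41/sqrt(421.7) = 7.2271

7.2271


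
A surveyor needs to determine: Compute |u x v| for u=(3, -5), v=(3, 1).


|u x v| = |3*1 - (-5)*3|
= |3 - (-15)| = 18

18


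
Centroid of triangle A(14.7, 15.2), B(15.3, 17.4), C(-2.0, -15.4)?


Centroid = ((x_A+x_B+x_C)/3, (y_A+y_B+y_C)/3)
= ((14.7+15.3+(-2))/3, (15.2+17.4+(-15.4))/3)
= (9.3333, 5.7333)

(9.3333, 5.7333)


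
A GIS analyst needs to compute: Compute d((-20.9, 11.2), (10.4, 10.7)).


dx=31.3, dy=-0.5
d^2 = 31.3^2 + (-0.5)^2 = 979.94
d = sqrt(979.94) = 31.304

31.304


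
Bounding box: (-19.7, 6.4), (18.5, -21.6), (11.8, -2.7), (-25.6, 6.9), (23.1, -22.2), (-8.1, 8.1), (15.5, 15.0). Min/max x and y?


x range: [-25.6, 23.1]
y range: [-22.2, 15]
Bounding box: (-25.6,-22.2) to (23.1,15)

(-25.6,-22.2) to (23.1,15)


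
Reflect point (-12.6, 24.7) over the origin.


Reflection over origin: (x,y) -> (-x,-y)
(-12.6, 24.7) -> (12.6, -24.7)

(12.6, -24.7)


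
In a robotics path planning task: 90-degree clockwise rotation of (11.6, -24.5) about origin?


90° CW: (x,y) -> (y, -x)
(11.6,-24.5) -> (-24.5, -11.6)

(-24.5, -11.6)


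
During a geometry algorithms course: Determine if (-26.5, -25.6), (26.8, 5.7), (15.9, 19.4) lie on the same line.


Cross product: (26.8-(-26.5))*(19.4-(-25.6)) - (5.7-(-25.6))*(15.9-(-26.5))
= 1071.38

No, not collinear


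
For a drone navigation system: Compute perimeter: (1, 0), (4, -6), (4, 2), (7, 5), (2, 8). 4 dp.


Sides: (1, 0)->(4, -6): sqrt(45) = 6.708204, (4, -6)->(4, 2): sqrt(64) = 8, (4, 2)->(7, 5): sqrt(18) = 4.242641, (7, 5)->(2, 8): sqrt(34) = 5.830952, (2, 8)->(1, 0): sqrt(65) = 8.062258
Sum = 32.844055
Perimeter = 32.8441

32.8441


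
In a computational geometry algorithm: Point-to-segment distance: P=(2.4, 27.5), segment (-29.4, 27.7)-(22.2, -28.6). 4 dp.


Project P onto AB: t = 0.2833 (clamped to [0,1])
Closest point on segment: (-14.7829, 11.7515)
Distance: 23.3081

23.3081


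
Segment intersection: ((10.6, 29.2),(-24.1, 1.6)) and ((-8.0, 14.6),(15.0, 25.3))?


Cross products: d1=136.78, d2=-126.73, d3=-6.74, d4=256.77
d1*d2 < 0 and d3*d4 < 0? yes

Yes, they intersect


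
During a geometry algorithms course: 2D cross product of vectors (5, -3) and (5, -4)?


u x v = u_x*v_y - u_y*v_x = 5*(-4) - (-3)*5
= (-20) - (-15) = -5

-5


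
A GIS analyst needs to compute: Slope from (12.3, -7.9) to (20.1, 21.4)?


slope = (y2-y1)/(x2-x1) = (21.4-(-7.9))/(20.1-12.3) = 29.3/7.8 = 3.7564

3.7564


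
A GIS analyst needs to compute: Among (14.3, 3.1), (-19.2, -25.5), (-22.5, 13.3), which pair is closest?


d(P0,P1) = 44.0478, d(P0,P2) = 38.1874, d(P1,P2) = 38.9401
Closest: P0 and P2

Closest pair: (14.3, 3.1) and (-22.5, 13.3), distance = 38.1874


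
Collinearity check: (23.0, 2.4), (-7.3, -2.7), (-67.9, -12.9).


Cross product: ((-7.3)-23)*((-12.9)-2.4) - ((-2.7)-2.4)*((-67.9)-23)
= 0

Yes, collinear


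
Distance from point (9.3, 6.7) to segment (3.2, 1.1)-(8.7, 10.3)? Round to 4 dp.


Project P onto AB: t = 0.7404 (clamped to [0,1])
Closest point on segment: (7.2725, 7.9121)
Distance: 2.3622

2.3622


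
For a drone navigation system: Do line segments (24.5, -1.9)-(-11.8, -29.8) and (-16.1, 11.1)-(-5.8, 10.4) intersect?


Cross products: d1=-105.48, d2=-418.26, d3=-1604.64, d4=-1291.86
d1*d2 < 0 and d3*d4 < 0? no

No, they don't intersect


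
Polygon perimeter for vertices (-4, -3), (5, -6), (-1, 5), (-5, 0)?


Sides: (-4, -3)->(5, -6): sqrt(90) = 9.486833, (5, -6)->(-1, 5): sqrt(157) = 12.529964, (-1, 5)->(-5, 0): sqrt(41) = 6.403124, (-5, 0)->(-4, -3): sqrt(10) = 3.162278
Sum = 31.582199
Perimeter = 31.5822

31.5822


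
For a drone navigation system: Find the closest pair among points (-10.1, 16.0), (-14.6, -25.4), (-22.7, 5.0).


d(P0,P1) = 41.6438, d(P0,P2) = 16.726, d(P1,P2) = 31.4606
Closest: P0 and P2

Closest pair: (-10.1, 16.0) and (-22.7, 5.0), distance = 16.726


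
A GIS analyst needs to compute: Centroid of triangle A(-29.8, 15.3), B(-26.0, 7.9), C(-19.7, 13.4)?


Centroid = ((x_A+x_B+x_C)/3, (y_A+y_B+y_C)/3)
= (((-29.8)+(-26)+(-19.7))/3, (15.3+7.9+13.4)/3)
= (-25.1667, 12.2)

(-25.1667, 12.2)


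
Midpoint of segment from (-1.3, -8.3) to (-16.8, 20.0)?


M = (((-1.3)+(-16.8))/2, ((-8.3)+20)/2)
= (-9.05, 5.85)

(-9.05, 5.85)


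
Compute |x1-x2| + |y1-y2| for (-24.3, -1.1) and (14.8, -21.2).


|(-24.3)-14.8| + |(-1.1)-(-21.2)| = 39.1 + 20.1 = 59.2

59.2


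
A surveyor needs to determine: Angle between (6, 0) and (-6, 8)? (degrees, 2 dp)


u.v = -36, |u| = sqrt(36) = 6, |v| = sqrt(100) = 10
cos(theta) = u.v/(|u||v|) = -36/sqrt(3600) = -0.6
theta = acos(-0.6) = 126.87 degrees

126.87 degrees


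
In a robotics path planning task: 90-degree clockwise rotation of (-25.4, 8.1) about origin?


90° CW: (x,y) -> (y, -x)
(-25.4,8.1) -> (8.1, 25.4)

(8.1, 25.4)


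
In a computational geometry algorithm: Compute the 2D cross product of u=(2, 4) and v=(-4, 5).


u x v = u_x*v_y - u_y*v_x = 2*5 - 4*(-4)
= 10 - (-16) = 26

26


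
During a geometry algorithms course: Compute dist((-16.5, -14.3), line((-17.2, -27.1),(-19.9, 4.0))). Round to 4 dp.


|cross product| = 56.33
|line direction| = sqrt(974.5) = 31.217
Distance = 56.33/sqrt(974.5) = 1.8045

1.8045


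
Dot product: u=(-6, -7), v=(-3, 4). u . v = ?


u . v = u_x*v_x + u_y*v_y = (-6)*(-3) + (-7)*4
= 18 + (-28) = -10

-10


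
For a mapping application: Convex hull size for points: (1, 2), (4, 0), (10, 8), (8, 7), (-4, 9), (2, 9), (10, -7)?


Convex hull vertices (CCW): (-4, 9), (1, 2), (10, -7), (10, 8), (2, 9)
Count = 5

5


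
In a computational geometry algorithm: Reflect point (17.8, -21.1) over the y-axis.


Reflection over y-axis: (x,y) -> (-x,y)
(17.8, -21.1) -> (-17.8, -21.1)

(-17.8, -21.1)


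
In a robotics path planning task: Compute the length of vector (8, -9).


|u| = sqrt(8^2 + (-9)^2) = sqrt(145) = 12.0416

12.0416


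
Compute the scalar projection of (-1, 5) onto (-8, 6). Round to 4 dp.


u.v = 38, |v| = sqrt(100) = 10
Scalar projection = u.v / |v| = 38 / sqrt(100) = 3.8

3.8


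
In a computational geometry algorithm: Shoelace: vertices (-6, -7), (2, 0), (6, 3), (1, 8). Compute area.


Shoelace sum: ((-6)*0 - 2*(-7)) + (2*3 - 6*0) + (6*8 - 1*3) + (1*(-7) - (-6)*8)
= 106
Area = |106|/2 = 53

53


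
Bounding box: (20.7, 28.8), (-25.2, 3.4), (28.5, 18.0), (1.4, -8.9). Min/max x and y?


x range: [-25.2, 28.5]
y range: [-8.9, 28.8]
Bounding box: (-25.2,-8.9) to (28.5,28.8)

(-25.2,-8.9) to (28.5,28.8)


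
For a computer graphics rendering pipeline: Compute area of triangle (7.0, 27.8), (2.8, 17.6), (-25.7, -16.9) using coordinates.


Area = |x_A(y_B-y_C) + x_B(y_C-y_A) + x_C(y_A-y_B)|/2
= |241.5 + (-125.16) + (-262.14)|/2
= 145.8/2 = 72.9

72.9


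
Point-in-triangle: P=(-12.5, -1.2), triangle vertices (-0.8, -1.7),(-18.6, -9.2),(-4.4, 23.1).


Cross products: AB x AP = -96.65, BC x BP = -83.43, CA x CP = -288.36
All same sign? yes

Yes, inside


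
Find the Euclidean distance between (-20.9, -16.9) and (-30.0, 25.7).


dx=-9.1, dy=42.6
d^2 = (-9.1)^2 + 42.6^2 = 1897.57
d = sqrt(1897.57) = 43.5611

43.5611


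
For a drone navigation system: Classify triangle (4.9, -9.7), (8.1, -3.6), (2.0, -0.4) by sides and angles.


Side lengths squared: AB^2=47.45, BC^2=47.45, CA^2=94.9
Sorted: [47.45, 47.45, 94.9]
By sides: Isosceles, By angles: Right

Isosceles, Right


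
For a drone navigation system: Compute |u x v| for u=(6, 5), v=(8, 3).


|u x v| = |6*3 - 5*8|
= |18 - 40| = 22

22


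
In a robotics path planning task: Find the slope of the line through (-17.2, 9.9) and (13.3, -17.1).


slope = (y2-y1)/(x2-x1) = ((-17.1)-9.9)/(13.3-(-17.2)) = (-27)/30.5 = -0.8852

-0.8852


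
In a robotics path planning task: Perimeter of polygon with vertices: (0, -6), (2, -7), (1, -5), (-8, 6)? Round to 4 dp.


Sides: (0, -6)->(2, -7): sqrt(5) = 2.236068, (2, -7)->(1, -5): sqrt(5) = 2.236068, (1, -5)->(-8, 6): sqrt(202) = 14.21267, (-8, 6)->(0, -6): sqrt(208) = 14.422205
Sum = 33.107011
Perimeter = 33.107

33.107


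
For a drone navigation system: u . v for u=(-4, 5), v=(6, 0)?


u . v = u_x*v_x + u_y*v_y = (-4)*6 + 5*0
= (-24) + 0 = -24

-24


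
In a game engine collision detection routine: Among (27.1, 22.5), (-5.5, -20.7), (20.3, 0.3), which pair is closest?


d(P0,P1) = 54.1202, d(P0,P2) = 23.2181, d(P1,P2) = 33.2662
Closest: P0 and P2

Closest pair: (27.1, 22.5) and (20.3, 0.3), distance = 23.2181


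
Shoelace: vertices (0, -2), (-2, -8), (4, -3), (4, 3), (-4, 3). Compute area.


Shoelace sum: (0*(-8) - (-2)*(-2)) + ((-2)*(-3) - 4*(-8)) + (4*3 - 4*(-3)) + (4*3 - (-4)*3) + ((-4)*(-2) - 0*3)
= 90
Area = |90|/2 = 45

45


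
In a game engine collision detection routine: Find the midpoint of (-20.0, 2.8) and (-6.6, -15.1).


M = (((-20)+(-6.6))/2, (2.8+(-15.1))/2)
= (-13.3, -6.15)

(-13.3, -6.15)


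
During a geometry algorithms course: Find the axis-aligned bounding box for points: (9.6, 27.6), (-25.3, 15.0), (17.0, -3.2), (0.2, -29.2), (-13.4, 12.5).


x range: [-25.3, 17]
y range: [-29.2, 27.6]
Bounding box: (-25.3,-29.2) to (17,27.6)

(-25.3,-29.2) to (17,27.6)


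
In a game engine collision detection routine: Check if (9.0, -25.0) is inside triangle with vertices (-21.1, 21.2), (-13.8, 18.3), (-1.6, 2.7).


Cross products: AB x AP = -249.97, BC x BP = -172.58, CA x CP = 344.05
All same sign? no

No, outside


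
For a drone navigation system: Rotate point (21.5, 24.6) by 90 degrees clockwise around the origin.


90° CW: (x,y) -> (y, -x)
(21.5,24.6) -> (24.6, -21.5)

(24.6, -21.5)


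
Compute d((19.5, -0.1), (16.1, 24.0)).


dx=-3.4, dy=24.1
d^2 = (-3.4)^2 + 24.1^2 = 592.37
d = sqrt(592.37) = 24.3387

24.3387


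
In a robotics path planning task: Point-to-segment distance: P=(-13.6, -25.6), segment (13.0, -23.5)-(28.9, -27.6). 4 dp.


Project P onto AB: t = 0 (clamped to [0,1])
Closest point on segment: (13, -23.5)
Distance: 26.6828

26.6828


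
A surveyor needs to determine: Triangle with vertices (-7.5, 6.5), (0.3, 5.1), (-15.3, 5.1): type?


Side lengths squared: AB^2=62.8, BC^2=243.36, CA^2=62.8
Sorted: [62.8, 62.8, 243.36]
By sides: Isosceles, By angles: Obtuse

Isosceles, Obtuse


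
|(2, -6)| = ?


|u| = sqrt(2^2 + (-6)^2) = sqrt(40) = 6.3246

6.3246


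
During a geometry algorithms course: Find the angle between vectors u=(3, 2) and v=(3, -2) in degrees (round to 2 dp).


u.v = 5, |u| = sqrt(13) = 3.6056, |v| = sqrt(13) = 3.6056
cos(theta) = u.v/(|u||v|) = 5/sqrt(169) = 0.384615
theta = acos(0.384615) = 67.38 degrees

67.38 degrees


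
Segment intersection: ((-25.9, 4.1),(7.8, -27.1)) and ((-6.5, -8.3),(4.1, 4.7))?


Cross products: d1=383.64, d2=-385.18, d3=187.4, d4=956.22
d1*d2 < 0 and d3*d4 < 0? no

No, they don't intersect


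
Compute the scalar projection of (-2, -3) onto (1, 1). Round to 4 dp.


u.v = -5, |v| = sqrt(2) = 1.4142
Scalar projection = u.v / |v| = -5 / sqrt(2) = -3.5355

-3.5355


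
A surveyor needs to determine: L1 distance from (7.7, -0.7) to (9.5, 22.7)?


|7.7-9.5| + |(-0.7)-22.7| = 1.8 + 23.4 = 25.2

25.2


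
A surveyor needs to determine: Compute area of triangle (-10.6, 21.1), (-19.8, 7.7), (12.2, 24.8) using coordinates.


Area = |x_A(y_B-y_C) + x_B(y_C-y_A) + x_C(y_A-y_B)|/2
= |181.26 + (-73.26) + 163.48|/2
= 271.48/2 = 135.74

135.74


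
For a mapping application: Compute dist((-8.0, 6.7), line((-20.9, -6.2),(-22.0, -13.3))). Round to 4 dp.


|cross product| = 77.4
|line direction| = sqrt(51.62) = 7.1847
Distance = 77.4/sqrt(51.62) = 10.7729

10.7729


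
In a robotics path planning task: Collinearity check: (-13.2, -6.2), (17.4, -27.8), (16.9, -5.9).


Cross product: (17.4-(-13.2))*((-5.9)-(-6.2)) - ((-27.8)-(-6.2))*(16.9-(-13.2))
= 659.34

No, not collinear


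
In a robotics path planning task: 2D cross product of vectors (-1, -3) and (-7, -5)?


u x v = u_x*v_y - u_y*v_x = (-1)*(-5) - (-3)*(-7)
= 5 - 21 = -16

-16


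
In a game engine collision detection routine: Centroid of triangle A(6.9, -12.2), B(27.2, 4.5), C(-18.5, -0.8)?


Centroid = ((x_A+x_B+x_C)/3, (y_A+y_B+y_C)/3)
= ((6.9+27.2+(-18.5))/3, ((-12.2)+4.5+(-0.8))/3)
= (5.2, -2.8333)

(5.2, -2.8333)


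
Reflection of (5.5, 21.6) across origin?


Reflection over origin: (x,y) -> (-x,-y)
(5.5, 21.6) -> (-5.5, -21.6)

(-5.5, -21.6)


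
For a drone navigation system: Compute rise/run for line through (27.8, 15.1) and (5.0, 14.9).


slope = (y2-y1)/(x2-x1) = (14.9-15.1)/(5-27.8) = (-0.2)/(-22.8) = 0.0088

0.0088


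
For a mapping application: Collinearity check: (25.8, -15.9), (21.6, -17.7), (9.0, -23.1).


Cross product: (21.6-25.8)*((-23.1)-(-15.9)) - ((-17.7)-(-15.9))*(9-25.8)
= 0

Yes, collinear


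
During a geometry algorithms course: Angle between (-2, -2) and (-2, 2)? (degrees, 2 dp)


u.v = 0, |u| = sqrt(8) = 2.8284, |v| = sqrt(8) = 2.8284
cos(theta) = u.v/(|u||v|) = 0/sqrt(64) = 0
theta = acos(0) = 90 degrees

90 degrees


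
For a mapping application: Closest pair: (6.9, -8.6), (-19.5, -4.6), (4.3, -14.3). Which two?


d(P0,P1) = 26.7013, d(P0,P2) = 6.265, d(P1,P2) = 25.7008
Closest: P0 and P2

Closest pair: (6.9, -8.6) and (4.3, -14.3), distance = 6.265


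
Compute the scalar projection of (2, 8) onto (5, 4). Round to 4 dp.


u.v = 42, |v| = sqrt(41) = 6.4031
Scalar projection = u.v / |v| = 42 / sqrt(41) = 6.5593

6.5593


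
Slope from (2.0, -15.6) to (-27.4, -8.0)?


slope = (y2-y1)/(x2-x1) = ((-8)-(-15.6))/((-27.4)-2) = 7.6/(-29.4) = -0.2585

-0.2585


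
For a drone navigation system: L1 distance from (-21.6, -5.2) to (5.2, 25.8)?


|(-21.6)-5.2| + |(-5.2)-25.8| = 26.8 + 31 = 57.8

57.8


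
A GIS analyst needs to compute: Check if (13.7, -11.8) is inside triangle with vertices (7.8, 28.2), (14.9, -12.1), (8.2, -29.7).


Cross products: AB x AP = -46.23, BC x BP = -23.13, CA x CP = -325.61
All same sign? yes

Yes, inside


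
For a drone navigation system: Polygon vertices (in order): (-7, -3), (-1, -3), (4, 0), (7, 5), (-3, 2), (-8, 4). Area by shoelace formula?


Shoelace sum: ((-7)*(-3) - (-1)*(-3)) + ((-1)*0 - 4*(-3)) + (4*5 - 7*0) + (7*2 - (-3)*5) + ((-3)*4 - (-8)*2) + ((-8)*(-3) - (-7)*4)
= 135
Area = |135|/2 = 67.5

67.5


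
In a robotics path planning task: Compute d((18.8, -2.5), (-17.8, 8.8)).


dx=-36.6, dy=11.3
d^2 = (-36.6)^2 + 11.3^2 = 1467.25
d = sqrt(1467.25) = 38.3047

38.3047


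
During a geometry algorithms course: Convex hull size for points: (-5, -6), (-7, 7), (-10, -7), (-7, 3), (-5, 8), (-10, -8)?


Convex hull vertices (CCW): (-10, -8), (-5, -6), (-5, 8), (-7, 7), (-10, -7)
Count = 5

5


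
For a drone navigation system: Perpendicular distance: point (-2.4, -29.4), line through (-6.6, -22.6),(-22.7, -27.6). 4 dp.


|cross product| = 130.48
|line direction| = sqrt(284.21) = 16.8585
Distance = 130.48/sqrt(284.21) = 7.7397

7.7397


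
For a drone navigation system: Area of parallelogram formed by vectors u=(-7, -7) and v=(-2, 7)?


|u x v| = |(-7)*7 - (-7)*(-2)|
= |(-49) - 14| = 63

63
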